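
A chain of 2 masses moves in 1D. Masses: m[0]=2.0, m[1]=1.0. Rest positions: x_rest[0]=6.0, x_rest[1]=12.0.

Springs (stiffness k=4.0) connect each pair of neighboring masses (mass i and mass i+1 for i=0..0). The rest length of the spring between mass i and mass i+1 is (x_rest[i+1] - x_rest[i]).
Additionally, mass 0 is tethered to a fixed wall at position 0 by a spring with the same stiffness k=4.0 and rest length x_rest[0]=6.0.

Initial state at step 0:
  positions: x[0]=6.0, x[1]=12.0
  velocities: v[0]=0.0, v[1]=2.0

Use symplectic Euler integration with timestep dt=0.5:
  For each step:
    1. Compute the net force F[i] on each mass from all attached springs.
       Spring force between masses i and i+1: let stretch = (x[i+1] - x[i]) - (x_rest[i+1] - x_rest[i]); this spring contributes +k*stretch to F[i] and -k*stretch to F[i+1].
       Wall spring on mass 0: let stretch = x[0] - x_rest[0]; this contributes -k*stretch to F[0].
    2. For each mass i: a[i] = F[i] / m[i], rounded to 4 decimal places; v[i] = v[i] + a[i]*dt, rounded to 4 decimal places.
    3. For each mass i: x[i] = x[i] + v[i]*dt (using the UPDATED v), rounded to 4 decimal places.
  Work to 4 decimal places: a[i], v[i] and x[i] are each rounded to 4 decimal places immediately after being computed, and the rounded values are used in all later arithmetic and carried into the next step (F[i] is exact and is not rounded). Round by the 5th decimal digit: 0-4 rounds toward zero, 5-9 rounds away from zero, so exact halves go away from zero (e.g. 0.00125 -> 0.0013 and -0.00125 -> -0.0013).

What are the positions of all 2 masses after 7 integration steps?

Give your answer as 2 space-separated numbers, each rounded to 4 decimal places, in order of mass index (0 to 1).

Answer: 5.7500 11.1250

Derivation:
Step 0: x=[6.0000 12.0000] v=[0.0000 2.0000]
Step 1: x=[6.0000 13.0000] v=[0.0000 2.0000]
Step 2: x=[6.5000 13.0000] v=[1.0000 0.0000]
Step 3: x=[7.0000 12.5000] v=[1.0000 -1.0000]
Step 4: x=[6.7500 12.5000] v=[-0.5000 0.0000]
Step 5: x=[6.0000 12.7500] v=[-1.5000 0.5000]
Step 6: x=[5.6250 12.2500] v=[-0.7500 -1.0000]
Step 7: x=[5.7500 11.1250] v=[0.2500 -2.2500]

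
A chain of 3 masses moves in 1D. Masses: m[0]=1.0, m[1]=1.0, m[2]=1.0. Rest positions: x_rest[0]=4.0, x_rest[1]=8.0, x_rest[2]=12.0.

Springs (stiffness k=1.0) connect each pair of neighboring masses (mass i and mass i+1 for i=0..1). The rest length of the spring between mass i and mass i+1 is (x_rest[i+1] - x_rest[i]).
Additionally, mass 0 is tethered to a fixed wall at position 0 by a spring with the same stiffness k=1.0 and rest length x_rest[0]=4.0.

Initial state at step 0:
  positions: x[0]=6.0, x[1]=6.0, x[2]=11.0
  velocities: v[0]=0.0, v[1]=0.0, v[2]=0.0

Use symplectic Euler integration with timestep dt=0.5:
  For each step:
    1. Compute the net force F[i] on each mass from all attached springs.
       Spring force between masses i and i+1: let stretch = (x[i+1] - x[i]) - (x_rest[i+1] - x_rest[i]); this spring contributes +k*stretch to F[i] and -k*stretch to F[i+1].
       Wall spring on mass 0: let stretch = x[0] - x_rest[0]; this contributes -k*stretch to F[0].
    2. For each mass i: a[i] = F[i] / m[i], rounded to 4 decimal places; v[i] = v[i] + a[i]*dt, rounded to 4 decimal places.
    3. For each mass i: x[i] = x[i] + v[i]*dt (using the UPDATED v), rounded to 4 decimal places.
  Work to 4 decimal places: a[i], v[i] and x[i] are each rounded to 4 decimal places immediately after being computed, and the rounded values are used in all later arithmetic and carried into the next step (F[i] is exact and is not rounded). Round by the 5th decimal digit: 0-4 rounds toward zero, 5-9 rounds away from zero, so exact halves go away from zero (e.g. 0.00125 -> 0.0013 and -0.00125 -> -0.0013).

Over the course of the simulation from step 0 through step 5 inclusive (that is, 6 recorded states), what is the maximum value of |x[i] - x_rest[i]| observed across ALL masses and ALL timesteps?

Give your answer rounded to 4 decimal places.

Step 0: x=[6.0000 6.0000 11.0000] v=[0.0000 0.0000 0.0000]
Step 1: x=[4.5000 7.2500 10.7500] v=[-3.0000 2.5000 -0.5000]
Step 2: x=[2.5625 8.6875 10.6250] v=[-3.8750 2.8750 -0.2500]
Step 3: x=[1.5156 9.0782 11.0157] v=[-2.0938 0.7813 0.7813]
Step 4: x=[1.9805 8.0626 11.9220] v=[0.9297 -2.0313 1.8126]
Step 5: x=[3.4708 6.4913 12.8635] v=[2.9805 -3.1427 1.8829]
Max displacement = 2.4844

Answer: 2.4844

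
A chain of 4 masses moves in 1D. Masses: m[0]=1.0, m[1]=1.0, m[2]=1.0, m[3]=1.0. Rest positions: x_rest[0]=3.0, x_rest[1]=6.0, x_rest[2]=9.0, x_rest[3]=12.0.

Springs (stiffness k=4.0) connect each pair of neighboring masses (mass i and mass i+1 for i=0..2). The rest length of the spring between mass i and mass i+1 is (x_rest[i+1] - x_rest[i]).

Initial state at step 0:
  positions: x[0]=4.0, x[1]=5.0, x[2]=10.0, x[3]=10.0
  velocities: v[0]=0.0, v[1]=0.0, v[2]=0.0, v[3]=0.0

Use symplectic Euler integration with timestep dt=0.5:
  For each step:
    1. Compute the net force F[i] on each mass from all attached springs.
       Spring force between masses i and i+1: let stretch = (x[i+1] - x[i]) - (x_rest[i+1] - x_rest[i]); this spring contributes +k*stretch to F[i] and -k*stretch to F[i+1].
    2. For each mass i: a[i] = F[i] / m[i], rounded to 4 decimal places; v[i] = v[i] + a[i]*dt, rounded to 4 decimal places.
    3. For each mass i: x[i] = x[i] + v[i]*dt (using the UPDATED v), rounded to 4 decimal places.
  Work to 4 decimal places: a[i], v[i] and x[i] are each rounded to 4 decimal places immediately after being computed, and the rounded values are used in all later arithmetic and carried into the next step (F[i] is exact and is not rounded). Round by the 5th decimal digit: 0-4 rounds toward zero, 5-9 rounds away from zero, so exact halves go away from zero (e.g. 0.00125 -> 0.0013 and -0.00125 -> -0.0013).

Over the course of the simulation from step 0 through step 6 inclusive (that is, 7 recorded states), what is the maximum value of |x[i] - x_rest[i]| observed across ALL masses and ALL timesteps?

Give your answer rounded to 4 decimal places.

Step 0: x=[4.0000 5.0000 10.0000 10.0000] v=[0.0000 0.0000 0.0000 0.0000]
Step 1: x=[2.0000 9.0000 5.0000 13.0000] v=[-4.0000 8.0000 -10.0000 6.0000]
Step 2: x=[4.0000 2.0000 12.0000 11.0000] v=[4.0000 -14.0000 14.0000 -4.0000]
Step 3: x=[1.0000 7.0000 8.0000 13.0000] v=[-6.0000 10.0000 -8.0000 4.0000]
Step 4: x=[1.0000 7.0000 8.0000 13.0000] v=[0.0000 0.0000 0.0000 0.0000]
Step 5: x=[4.0000 2.0000 12.0000 11.0000] v=[6.0000 -10.0000 8.0000 -4.0000]
Step 6: x=[2.0000 9.0000 5.0000 13.0000] v=[-4.0000 14.0000 -14.0000 4.0000]
Max displacement = 4.0000

Answer: 4.0000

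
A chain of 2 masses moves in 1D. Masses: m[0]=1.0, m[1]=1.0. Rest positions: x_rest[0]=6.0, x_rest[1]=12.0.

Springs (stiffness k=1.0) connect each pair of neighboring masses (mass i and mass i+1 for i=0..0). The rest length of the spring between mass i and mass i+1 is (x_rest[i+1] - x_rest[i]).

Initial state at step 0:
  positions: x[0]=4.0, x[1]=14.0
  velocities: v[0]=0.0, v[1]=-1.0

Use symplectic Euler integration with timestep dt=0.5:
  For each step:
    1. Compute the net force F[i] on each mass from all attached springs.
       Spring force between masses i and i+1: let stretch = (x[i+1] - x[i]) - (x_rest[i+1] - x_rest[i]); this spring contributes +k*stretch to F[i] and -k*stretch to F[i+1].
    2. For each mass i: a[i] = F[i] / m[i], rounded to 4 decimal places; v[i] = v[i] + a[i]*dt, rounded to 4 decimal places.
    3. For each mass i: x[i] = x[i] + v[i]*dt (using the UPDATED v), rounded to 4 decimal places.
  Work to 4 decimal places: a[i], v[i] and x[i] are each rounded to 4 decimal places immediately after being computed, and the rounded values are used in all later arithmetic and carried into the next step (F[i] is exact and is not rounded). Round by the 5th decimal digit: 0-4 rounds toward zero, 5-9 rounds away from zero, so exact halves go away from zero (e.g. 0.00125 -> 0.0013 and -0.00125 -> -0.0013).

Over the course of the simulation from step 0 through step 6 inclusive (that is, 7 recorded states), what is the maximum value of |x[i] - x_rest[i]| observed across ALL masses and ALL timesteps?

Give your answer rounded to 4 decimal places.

Step 0: x=[4.0000 14.0000] v=[0.0000 -1.0000]
Step 1: x=[5.0000 12.5000] v=[2.0000 -3.0000]
Step 2: x=[6.3750 10.6250] v=[2.7500 -3.7500]
Step 3: x=[7.3125 9.1875] v=[1.8750 -2.8750]
Step 4: x=[7.2188 8.7813] v=[-0.1875 -0.8125]
Step 5: x=[6.0157 9.4845] v=[-2.4063 1.4063]
Step 6: x=[4.1798 10.8205] v=[-3.6719 2.6719]
Max displacement = 3.2187

Answer: 3.2187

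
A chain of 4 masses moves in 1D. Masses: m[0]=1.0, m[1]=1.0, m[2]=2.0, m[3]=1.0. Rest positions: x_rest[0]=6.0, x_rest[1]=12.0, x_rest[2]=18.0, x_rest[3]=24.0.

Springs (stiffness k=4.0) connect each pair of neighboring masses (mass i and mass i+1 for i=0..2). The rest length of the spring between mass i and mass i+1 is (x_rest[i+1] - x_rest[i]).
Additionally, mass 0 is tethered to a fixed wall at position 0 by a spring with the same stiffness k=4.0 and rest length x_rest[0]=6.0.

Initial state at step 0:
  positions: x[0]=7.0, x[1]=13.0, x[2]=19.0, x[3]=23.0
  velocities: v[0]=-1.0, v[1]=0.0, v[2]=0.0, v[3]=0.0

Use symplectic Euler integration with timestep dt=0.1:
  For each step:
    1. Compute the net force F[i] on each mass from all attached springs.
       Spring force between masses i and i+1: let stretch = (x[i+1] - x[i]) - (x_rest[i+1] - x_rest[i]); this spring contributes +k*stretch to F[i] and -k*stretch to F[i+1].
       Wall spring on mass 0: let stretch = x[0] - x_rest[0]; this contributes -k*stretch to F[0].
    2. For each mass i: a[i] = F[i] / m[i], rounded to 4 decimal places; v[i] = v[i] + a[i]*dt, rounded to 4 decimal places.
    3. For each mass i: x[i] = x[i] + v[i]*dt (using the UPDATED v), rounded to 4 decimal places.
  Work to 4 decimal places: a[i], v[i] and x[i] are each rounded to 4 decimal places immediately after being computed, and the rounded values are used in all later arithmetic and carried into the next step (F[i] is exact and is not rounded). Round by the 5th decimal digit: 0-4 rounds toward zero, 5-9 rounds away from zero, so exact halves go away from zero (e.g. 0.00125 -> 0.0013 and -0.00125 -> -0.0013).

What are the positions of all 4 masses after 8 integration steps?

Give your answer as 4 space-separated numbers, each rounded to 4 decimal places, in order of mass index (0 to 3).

Step 0: x=[7.0000 13.0000 19.0000 23.0000] v=[-1.0000 0.0000 0.0000 0.0000]
Step 1: x=[6.8600 13.0000 18.9600 23.0800] v=[-1.4000 0.0000 -0.4000 0.8000]
Step 2: x=[6.6912 12.9928 18.8832 23.2352] v=[-1.6880 -0.0720 -0.7680 1.5520]
Step 3: x=[6.5068 12.9692 18.7756 23.4563] v=[-1.8438 -0.2365 -1.0757 2.2112]
Step 4: x=[6.3206 12.9193 18.6455 23.7302] v=[-1.8616 -0.4989 -1.3008 2.7389]
Step 5: x=[6.1456 12.8345 18.5026 24.0407] v=[-1.7504 -0.8479 -1.4291 3.1050]
Step 6: x=[5.9923 12.7089 18.3571 24.3697] v=[-1.5331 -1.2562 -1.4551 3.2898]
Step 7: x=[5.8680 12.5405 18.2189 24.6982] v=[-1.2434 -1.6836 -1.3822 3.2848]
Step 8: x=[5.7758 12.3324 18.0967 25.0075] v=[-0.9216 -2.0812 -1.2220 3.0931]

Answer: 5.7758 12.3324 18.0967 25.0075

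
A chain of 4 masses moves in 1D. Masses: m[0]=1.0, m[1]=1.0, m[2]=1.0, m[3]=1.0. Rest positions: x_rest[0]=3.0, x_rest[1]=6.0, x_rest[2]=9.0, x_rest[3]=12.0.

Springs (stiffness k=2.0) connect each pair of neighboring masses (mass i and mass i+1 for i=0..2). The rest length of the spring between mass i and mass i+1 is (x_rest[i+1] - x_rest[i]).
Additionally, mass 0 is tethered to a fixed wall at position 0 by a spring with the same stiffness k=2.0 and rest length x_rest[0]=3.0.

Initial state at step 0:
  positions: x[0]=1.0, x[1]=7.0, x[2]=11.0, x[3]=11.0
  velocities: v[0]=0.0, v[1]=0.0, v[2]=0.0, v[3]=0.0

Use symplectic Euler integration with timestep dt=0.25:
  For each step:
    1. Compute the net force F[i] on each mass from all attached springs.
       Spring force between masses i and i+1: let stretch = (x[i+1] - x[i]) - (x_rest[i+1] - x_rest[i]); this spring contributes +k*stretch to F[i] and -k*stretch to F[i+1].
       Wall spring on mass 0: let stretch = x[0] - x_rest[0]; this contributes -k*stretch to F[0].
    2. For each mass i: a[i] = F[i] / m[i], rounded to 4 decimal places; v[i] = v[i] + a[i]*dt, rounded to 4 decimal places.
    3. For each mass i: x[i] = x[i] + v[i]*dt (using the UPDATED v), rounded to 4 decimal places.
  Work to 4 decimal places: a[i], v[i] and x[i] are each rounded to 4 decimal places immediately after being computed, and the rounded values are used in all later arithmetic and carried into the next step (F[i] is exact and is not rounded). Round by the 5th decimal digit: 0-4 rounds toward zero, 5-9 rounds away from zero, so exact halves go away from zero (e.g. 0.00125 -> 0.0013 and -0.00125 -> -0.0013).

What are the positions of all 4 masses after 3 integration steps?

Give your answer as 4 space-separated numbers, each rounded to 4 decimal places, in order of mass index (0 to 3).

Answer: 3.8692 5.8652 8.6640 12.7344

Derivation:
Step 0: x=[1.0000 7.0000 11.0000 11.0000] v=[0.0000 0.0000 0.0000 0.0000]
Step 1: x=[1.6250 6.7500 10.5000 11.3750] v=[2.5000 -1.0000 -2.0000 1.5000]
Step 2: x=[2.6875 6.3281 9.6406 12.0156] v=[4.2500 -1.6875 -3.4375 2.5625]
Step 3: x=[3.8692 5.8652 8.6640 12.7344] v=[4.7266 -1.8516 -3.9063 2.8750]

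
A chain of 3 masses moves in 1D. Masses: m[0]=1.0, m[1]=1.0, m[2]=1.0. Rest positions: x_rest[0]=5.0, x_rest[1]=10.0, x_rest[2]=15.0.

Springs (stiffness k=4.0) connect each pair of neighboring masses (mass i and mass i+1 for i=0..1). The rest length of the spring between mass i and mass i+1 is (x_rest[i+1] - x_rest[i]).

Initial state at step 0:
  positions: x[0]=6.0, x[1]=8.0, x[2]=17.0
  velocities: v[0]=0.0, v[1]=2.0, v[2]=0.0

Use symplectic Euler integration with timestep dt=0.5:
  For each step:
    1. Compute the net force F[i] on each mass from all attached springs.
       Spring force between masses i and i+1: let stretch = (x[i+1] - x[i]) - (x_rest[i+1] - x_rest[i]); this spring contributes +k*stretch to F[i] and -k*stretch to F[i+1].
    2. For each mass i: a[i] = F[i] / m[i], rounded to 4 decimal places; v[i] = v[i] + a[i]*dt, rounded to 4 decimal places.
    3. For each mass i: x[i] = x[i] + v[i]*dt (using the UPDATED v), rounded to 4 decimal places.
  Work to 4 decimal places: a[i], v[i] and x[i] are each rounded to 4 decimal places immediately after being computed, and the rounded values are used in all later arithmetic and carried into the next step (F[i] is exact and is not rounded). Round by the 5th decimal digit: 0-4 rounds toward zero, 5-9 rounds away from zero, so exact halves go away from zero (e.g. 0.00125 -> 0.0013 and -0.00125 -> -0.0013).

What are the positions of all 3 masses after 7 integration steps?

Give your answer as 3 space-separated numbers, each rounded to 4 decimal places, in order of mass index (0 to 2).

Answer: 5.0000 18.0000 15.0000

Derivation:
Step 0: x=[6.0000 8.0000 17.0000] v=[0.0000 2.0000 0.0000]
Step 1: x=[3.0000 16.0000 13.0000] v=[-6.0000 16.0000 -8.0000]
Step 2: x=[8.0000 8.0000 17.0000] v=[10.0000 -16.0000 8.0000]
Step 3: x=[8.0000 9.0000 17.0000] v=[0.0000 2.0000 0.0000]
Step 4: x=[4.0000 17.0000 14.0000] v=[-8.0000 16.0000 -6.0000]
Step 5: x=[8.0000 9.0000 19.0000] v=[8.0000 -16.0000 10.0000]
Step 6: x=[8.0000 10.0000 19.0000] v=[0.0000 2.0000 0.0000]
Step 7: x=[5.0000 18.0000 15.0000] v=[-6.0000 16.0000 -8.0000]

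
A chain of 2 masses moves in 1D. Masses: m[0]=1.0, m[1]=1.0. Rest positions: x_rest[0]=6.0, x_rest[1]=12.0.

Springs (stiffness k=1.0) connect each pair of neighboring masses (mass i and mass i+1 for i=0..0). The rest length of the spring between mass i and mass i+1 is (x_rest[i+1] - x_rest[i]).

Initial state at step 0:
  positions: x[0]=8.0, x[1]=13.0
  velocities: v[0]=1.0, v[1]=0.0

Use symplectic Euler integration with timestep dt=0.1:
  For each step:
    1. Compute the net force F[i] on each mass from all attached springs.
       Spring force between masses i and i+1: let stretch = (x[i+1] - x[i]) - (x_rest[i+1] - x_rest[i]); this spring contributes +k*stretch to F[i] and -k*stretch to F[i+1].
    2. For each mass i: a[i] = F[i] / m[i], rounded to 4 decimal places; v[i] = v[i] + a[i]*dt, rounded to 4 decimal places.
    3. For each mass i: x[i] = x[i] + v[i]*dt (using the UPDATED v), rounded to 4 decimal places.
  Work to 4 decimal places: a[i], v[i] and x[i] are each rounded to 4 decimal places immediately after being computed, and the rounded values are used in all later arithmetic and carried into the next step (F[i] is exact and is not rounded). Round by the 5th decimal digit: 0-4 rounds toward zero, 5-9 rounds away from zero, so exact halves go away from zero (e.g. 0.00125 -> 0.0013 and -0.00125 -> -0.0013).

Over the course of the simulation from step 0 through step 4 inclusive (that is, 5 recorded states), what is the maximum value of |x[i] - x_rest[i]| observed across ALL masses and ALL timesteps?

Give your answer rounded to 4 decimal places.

Answer: 2.2931

Derivation:
Step 0: x=[8.0000 13.0000] v=[1.0000 0.0000]
Step 1: x=[8.0900 13.0100] v=[0.9000 0.1000]
Step 2: x=[8.1692 13.0308] v=[0.7920 0.2080]
Step 3: x=[8.2370 13.0630] v=[0.6782 0.3218]
Step 4: x=[8.2931 13.1069] v=[0.5608 0.4392]
Max displacement = 2.2931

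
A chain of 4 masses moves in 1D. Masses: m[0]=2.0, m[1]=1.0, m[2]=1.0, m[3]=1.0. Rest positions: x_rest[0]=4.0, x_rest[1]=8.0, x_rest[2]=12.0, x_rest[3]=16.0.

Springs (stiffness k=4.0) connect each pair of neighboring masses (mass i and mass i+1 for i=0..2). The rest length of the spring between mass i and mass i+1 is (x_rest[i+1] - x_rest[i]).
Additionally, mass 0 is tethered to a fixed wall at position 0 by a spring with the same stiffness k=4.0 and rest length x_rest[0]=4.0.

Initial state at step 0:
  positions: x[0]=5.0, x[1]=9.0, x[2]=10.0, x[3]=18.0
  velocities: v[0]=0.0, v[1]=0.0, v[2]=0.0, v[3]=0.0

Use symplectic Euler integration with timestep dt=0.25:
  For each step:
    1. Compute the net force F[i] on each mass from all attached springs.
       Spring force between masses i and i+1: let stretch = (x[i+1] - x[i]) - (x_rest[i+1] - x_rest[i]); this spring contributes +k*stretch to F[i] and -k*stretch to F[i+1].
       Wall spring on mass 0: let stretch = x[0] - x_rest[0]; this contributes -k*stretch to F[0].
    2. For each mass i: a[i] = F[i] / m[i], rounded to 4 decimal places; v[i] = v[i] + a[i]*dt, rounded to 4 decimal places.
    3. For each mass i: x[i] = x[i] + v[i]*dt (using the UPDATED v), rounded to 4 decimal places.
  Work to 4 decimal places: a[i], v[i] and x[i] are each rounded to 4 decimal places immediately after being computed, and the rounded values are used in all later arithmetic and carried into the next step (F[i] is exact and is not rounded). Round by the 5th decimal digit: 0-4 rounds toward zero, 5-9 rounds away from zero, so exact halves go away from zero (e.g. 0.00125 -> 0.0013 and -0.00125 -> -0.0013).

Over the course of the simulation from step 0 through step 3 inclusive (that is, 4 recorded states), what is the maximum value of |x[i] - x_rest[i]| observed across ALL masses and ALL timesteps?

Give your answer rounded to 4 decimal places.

Answer: 2.9610

Derivation:
Step 0: x=[5.0000 9.0000 10.0000 18.0000] v=[0.0000 0.0000 0.0000 0.0000]
Step 1: x=[4.8750 8.2500 11.7500 17.0000] v=[-0.5000 -3.0000 7.0000 -4.0000]
Step 2: x=[4.5625 7.5313 13.9375 15.6875] v=[-1.2500 -2.8750 8.7500 -5.2500]
Step 3: x=[4.0508 7.6719 14.9610 14.9375] v=[-2.0469 0.5624 4.0938 -3.0000]
Max displacement = 2.9610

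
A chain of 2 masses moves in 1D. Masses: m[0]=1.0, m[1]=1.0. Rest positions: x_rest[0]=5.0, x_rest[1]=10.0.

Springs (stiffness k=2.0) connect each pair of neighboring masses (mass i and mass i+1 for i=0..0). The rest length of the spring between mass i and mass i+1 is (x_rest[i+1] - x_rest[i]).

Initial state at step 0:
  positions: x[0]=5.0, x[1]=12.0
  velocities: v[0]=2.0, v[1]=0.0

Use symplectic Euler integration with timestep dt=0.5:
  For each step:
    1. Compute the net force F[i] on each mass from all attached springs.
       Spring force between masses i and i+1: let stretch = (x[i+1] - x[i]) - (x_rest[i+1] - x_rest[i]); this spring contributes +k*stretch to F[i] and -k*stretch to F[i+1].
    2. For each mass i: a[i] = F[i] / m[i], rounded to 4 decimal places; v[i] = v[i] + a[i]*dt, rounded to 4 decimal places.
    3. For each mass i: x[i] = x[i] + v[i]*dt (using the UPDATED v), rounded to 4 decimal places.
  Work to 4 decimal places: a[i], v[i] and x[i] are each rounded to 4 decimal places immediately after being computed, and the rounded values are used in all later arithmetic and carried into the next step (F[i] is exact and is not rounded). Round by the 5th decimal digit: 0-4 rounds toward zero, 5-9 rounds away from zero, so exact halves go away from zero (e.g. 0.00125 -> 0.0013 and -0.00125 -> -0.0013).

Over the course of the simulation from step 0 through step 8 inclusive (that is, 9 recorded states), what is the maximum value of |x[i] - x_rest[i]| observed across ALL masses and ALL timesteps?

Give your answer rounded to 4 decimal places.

Step 0: x=[5.0000 12.0000] v=[2.0000 0.0000]
Step 1: x=[7.0000 11.0000] v=[4.0000 -2.0000]
Step 2: x=[8.5000 10.5000] v=[3.0000 -1.0000]
Step 3: x=[8.5000 11.5000] v=[0.0000 2.0000]
Step 4: x=[7.5000 13.5000] v=[-2.0000 4.0000]
Step 5: x=[7.0000 15.0000] v=[-1.0000 3.0000]
Step 6: x=[8.0000 15.0000] v=[2.0000 0.0000]
Step 7: x=[10.0000 14.0000] v=[4.0000 -2.0000]
Step 8: x=[11.5000 13.5000] v=[3.0000 -1.0000]
Max displacement = 6.5000

Answer: 6.5000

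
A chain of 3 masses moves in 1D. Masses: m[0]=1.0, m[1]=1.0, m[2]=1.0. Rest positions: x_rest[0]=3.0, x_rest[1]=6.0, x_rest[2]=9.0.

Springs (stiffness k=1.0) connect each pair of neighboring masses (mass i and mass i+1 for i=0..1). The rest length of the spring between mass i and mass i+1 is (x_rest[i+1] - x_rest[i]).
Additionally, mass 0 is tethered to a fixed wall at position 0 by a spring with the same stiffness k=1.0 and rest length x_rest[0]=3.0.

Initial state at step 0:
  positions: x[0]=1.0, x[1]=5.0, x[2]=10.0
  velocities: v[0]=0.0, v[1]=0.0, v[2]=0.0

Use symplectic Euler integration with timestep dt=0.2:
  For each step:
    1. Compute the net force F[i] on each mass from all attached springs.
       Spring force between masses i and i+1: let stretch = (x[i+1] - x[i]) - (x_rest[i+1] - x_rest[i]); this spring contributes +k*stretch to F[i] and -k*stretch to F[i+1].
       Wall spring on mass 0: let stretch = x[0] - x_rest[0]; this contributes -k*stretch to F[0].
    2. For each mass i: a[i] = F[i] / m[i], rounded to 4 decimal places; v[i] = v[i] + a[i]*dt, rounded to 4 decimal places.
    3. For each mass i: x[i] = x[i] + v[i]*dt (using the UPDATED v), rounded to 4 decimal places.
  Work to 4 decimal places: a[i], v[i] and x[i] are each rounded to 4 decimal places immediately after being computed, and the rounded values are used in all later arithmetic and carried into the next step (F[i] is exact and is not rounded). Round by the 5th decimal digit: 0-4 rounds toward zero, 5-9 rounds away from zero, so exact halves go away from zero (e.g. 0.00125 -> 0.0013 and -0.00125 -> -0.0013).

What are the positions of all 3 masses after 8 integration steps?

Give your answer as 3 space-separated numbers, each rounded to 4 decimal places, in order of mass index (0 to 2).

Answer: 3.8844 6.1096 8.0148

Derivation:
Step 0: x=[1.0000 5.0000 10.0000] v=[0.0000 0.0000 0.0000]
Step 1: x=[1.1200 5.0400 9.9200] v=[0.6000 0.2000 -0.4000]
Step 2: x=[1.3520 5.1184 9.7648] v=[1.1600 0.3920 -0.7760]
Step 3: x=[1.6806 5.2320 9.5437] v=[1.6429 0.5680 -1.1053]
Step 4: x=[2.0840 5.3760 9.2702] v=[2.0171 0.7201 -1.3676]
Step 5: x=[2.5357 5.5441 8.9609] v=[2.2587 0.8405 -1.5464]
Step 6: x=[3.0063 5.7285 8.6349] v=[2.3532 0.9222 -1.6298]
Step 7: x=[3.4656 5.9203 8.3127] v=[2.2964 0.9590 -1.6111]
Step 8: x=[3.8844 6.1096 8.0148] v=[2.0942 0.9465 -1.4896]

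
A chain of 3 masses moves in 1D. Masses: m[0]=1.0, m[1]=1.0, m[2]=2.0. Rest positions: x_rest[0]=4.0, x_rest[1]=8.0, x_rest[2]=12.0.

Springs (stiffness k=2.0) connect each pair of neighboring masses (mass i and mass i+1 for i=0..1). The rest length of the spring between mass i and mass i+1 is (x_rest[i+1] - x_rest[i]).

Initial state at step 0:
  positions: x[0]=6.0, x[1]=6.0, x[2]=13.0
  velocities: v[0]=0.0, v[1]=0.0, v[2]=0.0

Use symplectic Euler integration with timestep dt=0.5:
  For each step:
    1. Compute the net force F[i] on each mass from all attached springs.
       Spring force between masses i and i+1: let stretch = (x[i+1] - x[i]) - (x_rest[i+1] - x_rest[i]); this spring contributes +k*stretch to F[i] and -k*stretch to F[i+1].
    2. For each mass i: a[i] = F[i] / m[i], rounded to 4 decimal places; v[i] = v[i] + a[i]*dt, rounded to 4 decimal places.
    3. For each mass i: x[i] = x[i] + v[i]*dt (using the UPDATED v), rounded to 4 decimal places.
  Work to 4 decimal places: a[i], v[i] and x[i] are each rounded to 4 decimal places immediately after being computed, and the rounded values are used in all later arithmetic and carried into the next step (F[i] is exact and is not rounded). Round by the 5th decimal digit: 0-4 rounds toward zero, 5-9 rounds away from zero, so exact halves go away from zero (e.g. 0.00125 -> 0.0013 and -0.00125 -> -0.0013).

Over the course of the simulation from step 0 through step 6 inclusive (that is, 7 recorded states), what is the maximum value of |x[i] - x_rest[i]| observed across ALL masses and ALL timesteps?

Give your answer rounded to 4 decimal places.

Step 0: x=[6.0000 6.0000 13.0000] v=[0.0000 0.0000 0.0000]
Step 1: x=[4.0000 9.5000 12.2500] v=[-4.0000 7.0000 -1.5000]
Step 2: x=[2.7500 11.6250 11.8125] v=[-2.5000 4.2500 -0.8750]
Step 3: x=[3.9375 9.4063 12.3282] v=[2.3750 -4.4375 1.0313]
Step 4: x=[5.8594 5.9141 13.1134] v=[3.8438 -6.9844 1.5704]
Step 5: x=[5.8087 5.9942 13.0988] v=[-0.1015 0.1602 -0.0293]
Step 6: x=[3.8507 9.5339 12.3080] v=[-3.9160 7.0793 -1.5816]
Max displacement = 3.6250

Answer: 3.6250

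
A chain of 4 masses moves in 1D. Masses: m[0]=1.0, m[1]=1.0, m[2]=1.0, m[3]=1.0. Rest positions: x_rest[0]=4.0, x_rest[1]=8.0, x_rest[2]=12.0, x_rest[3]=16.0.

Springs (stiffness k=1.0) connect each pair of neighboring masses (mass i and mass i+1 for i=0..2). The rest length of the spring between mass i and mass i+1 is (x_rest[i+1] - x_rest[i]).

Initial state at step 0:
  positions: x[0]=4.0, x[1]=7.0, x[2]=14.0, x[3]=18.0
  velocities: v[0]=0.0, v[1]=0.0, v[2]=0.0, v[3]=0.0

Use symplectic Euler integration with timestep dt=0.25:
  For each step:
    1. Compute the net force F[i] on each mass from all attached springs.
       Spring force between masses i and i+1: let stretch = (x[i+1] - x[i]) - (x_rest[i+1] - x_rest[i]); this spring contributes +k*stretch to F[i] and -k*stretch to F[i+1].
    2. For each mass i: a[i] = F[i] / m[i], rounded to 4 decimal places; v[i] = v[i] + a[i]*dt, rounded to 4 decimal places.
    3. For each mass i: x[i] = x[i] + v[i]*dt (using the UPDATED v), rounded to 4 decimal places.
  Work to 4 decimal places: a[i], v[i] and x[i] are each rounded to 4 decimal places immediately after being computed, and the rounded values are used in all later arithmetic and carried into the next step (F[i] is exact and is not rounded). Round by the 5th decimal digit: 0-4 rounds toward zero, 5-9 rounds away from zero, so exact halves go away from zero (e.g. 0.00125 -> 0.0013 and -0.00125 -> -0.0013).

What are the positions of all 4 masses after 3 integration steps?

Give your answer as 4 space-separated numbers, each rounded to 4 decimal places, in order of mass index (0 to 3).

Step 0: x=[4.0000 7.0000 14.0000 18.0000] v=[0.0000 0.0000 0.0000 0.0000]
Step 1: x=[3.9375 7.2500 13.8125 18.0000] v=[-0.2500 1.0000 -0.7500 0.0000]
Step 2: x=[3.8320 7.7031 13.4766 17.9883] v=[-0.4219 1.8125 -1.3438 -0.0469]
Step 3: x=[3.7185 8.2751 13.0618 17.9446] v=[-0.4541 2.2881 -1.6593 -0.1748]

Answer: 3.7185 8.2751 13.0618 17.9446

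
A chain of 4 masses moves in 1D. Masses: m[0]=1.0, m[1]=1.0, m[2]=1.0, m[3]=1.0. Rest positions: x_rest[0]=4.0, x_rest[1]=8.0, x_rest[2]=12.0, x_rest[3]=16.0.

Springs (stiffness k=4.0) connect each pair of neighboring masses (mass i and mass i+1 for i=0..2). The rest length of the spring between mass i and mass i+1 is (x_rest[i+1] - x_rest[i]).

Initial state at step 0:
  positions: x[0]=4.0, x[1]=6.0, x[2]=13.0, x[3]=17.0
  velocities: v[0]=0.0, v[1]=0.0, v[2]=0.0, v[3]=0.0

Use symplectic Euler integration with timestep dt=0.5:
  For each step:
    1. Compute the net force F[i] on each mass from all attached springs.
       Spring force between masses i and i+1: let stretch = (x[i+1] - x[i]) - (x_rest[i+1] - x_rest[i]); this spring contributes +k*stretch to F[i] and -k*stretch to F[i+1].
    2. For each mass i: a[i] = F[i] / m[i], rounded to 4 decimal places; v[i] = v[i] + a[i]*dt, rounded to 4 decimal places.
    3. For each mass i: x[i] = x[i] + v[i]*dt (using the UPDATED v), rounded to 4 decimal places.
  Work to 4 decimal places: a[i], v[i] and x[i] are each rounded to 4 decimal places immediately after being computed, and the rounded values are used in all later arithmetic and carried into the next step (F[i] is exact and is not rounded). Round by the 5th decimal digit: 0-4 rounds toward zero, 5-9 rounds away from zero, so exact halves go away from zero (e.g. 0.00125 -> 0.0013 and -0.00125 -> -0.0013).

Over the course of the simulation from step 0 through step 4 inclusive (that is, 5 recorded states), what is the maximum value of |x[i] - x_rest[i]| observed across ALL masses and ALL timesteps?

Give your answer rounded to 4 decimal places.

Step 0: x=[4.0000 6.0000 13.0000 17.0000] v=[0.0000 0.0000 0.0000 0.0000]
Step 1: x=[2.0000 11.0000 10.0000 17.0000] v=[-4.0000 10.0000 -6.0000 0.0000]
Step 2: x=[5.0000 6.0000 15.0000 14.0000] v=[6.0000 -10.0000 10.0000 -6.0000]
Step 3: x=[5.0000 9.0000 10.0000 16.0000] v=[0.0000 6.0000 -10.0000 4.0000]
Step 4: x=[5.0000 9.0000 10.0000 16.0000] v=[0.0000 0.0000 0.0000 0.0000]
Max displacement = 3.0000

Answer: 3.0000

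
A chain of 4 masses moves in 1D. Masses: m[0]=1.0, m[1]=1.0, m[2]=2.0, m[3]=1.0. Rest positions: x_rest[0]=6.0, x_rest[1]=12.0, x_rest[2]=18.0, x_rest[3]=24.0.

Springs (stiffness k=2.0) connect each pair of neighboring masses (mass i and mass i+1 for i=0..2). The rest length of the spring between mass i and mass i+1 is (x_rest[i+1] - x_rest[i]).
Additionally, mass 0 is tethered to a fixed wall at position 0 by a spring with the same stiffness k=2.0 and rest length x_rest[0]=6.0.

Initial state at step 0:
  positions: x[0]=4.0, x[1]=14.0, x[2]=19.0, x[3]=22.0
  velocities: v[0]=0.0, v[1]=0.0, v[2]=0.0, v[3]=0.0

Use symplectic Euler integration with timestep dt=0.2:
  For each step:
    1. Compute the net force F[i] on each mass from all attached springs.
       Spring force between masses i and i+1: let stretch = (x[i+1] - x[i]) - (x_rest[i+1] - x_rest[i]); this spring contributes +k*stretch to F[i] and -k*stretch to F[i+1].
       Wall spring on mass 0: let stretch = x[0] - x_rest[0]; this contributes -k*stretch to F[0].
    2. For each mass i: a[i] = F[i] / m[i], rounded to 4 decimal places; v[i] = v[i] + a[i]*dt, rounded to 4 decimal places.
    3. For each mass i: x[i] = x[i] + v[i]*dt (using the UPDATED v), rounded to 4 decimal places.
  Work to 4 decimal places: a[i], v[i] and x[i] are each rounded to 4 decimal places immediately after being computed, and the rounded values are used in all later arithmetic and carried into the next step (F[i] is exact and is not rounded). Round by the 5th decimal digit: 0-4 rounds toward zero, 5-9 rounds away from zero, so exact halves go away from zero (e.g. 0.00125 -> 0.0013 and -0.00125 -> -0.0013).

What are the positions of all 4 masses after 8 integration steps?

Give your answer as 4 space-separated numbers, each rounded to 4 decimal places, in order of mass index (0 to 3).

Answer: 7.4628 11.2476 16.9611 26.2168

Derivation:
Step 0: x=[4.0000 14.0000 19.0000 22.0000] v=[0.0000 0.0000 0.0000 0.0000]
Step 1: x=[4.4800 13.6000 18.9200 22.2400] v=[2.4000 -2.0000 -0.4000 1.2000]
Step 2: x=[5.3312 12.8960 18.7600 22.6944] v=[4.2560 -3.5200 -0.8000 2.2720]
Step 3: x=[6.3611 12.0559 18.5228 23.3140] v=[5.1494 -4.2003 -1.1859 3.0982]
Step 4: x=[7.3377 11.2776 18.2186 24.0303] v=[4.8829 -3.8915 -1.5210 3.5817]
Step 5: x=[8.0425 10.7394 17.8692 24.7617] v=[3.5238 -2.6911 -1.7469 3.6570]
Step 6: x=[8.3196 10.5558 17.5103 25.4217] v=[1.3856 -0.9179 -1.7944 3.3000]
Step 7: x=[8.1100 10.7497 17.1897 25.9288] v=[-1.0478 0.9694 -1.6030 2.5354]
Step 8: x=[7.4628 11.2476 16.9611 26.2168] v=[-3.2359 2.4895 -1.1432 1.4398]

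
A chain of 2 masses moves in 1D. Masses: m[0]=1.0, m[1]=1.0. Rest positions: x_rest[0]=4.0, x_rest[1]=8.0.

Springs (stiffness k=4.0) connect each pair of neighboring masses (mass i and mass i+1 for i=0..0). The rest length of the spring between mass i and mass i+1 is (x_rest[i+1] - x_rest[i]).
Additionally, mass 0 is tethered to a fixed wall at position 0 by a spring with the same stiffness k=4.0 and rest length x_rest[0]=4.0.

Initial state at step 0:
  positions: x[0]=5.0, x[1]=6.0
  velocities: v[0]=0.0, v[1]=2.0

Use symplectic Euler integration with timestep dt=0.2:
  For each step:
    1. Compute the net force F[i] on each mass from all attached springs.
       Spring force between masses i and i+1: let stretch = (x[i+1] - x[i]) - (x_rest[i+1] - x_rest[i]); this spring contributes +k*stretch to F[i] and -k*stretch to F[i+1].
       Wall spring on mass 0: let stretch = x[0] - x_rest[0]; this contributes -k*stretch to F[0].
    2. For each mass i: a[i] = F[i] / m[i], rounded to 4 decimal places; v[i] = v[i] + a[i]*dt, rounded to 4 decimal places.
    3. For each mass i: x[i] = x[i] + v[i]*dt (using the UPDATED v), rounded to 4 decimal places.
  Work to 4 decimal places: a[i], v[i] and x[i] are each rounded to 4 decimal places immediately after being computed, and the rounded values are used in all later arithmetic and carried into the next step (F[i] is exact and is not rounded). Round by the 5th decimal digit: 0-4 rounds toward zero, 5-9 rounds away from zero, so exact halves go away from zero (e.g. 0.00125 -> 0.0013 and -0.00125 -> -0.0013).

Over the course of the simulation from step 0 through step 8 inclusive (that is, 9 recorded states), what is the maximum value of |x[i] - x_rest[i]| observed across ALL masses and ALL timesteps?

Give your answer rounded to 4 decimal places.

Answer: 2.5622

Derivation:
Step 0: x=[5.0000 6.0000] v=[0.0000 2.0000]
Step 1: x=[4.3600 6.8800] v=[-3.2000 4.4000]
Step 2: x=[3.4256 7.9968] v=[-4.6720 5.5840]
Step 3: x=[2.6745 9.0222] v=[-3.7555 5.1270]
Step 4: x=[2.5111 9.6720] v=[-0.8169 3.2488]
Step 5: x=[3.0917 9.8160] v=[2.9029 0.7201]
Step 6: x=[4.2535 9.5241] v=[5.8090 -1.4593]
Step 7: x=[5.5780 9.0289] v=[6.6227 -2.4758]
Step 8: x=[6.5622 8.6216] v=[4.9210 -2.0365]
Max displacement = 2.5622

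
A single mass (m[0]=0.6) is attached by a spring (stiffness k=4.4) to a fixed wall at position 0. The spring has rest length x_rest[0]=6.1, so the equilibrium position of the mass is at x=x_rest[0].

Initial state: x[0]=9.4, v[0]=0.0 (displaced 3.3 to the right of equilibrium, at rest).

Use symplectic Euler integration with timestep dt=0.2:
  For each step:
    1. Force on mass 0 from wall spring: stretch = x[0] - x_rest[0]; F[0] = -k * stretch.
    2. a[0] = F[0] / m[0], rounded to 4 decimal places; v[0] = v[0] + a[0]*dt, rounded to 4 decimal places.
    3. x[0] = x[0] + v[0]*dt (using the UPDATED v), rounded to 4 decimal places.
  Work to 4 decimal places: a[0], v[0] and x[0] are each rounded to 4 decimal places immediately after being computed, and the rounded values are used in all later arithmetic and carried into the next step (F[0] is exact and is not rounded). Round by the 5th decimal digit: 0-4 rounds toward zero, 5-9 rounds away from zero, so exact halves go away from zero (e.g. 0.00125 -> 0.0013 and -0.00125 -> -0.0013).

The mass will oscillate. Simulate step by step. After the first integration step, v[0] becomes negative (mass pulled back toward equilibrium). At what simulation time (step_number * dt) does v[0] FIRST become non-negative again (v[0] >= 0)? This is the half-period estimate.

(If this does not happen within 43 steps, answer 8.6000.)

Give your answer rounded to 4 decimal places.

Answer: 1.2000

Derivation:
Step 0: x=[9.4000] v=[0.0000]
Step 1: x=[8.4320] v=[-4.8400]
Step 2: x=[6.7799] v=[-8.2603]
Step 3: x=[4.9284] v=[-9.2575]
Step 4: x=[3.4206] v=[-7.5392]
Step 5: x=[2.6987] v=[-3.6094]
Step 6: x=[2.9745] v=[1.3792]
First v>=0 after going negative at step 6, time=1.2000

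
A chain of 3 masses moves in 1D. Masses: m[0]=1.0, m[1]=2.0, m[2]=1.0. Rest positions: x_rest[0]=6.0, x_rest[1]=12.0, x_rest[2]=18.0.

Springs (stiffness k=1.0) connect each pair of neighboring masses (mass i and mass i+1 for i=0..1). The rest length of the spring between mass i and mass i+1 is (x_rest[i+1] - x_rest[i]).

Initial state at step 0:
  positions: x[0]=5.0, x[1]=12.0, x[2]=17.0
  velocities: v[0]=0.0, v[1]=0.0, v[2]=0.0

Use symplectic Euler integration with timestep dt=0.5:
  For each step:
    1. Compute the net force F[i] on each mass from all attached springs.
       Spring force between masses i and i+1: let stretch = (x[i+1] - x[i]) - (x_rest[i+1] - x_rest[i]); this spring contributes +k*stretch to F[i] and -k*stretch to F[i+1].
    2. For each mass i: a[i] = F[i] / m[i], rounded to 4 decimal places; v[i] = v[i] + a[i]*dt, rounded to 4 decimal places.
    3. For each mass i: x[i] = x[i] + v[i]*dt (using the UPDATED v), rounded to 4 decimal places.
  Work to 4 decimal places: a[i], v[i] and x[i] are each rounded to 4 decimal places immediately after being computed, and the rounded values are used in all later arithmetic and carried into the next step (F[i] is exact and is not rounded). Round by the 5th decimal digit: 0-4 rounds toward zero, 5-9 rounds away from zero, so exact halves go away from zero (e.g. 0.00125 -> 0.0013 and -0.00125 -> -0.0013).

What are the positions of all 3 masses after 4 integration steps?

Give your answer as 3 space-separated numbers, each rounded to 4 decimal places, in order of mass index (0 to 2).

Step 0: x=[5.0000 12.0000 17.0000] v=[0.0000 0.0000 0.0000]
Step 1: x=[5.2500 11.7500 17.2500] v=[0.5000 -0.5000 0.5000]
Step 2: x=[5.6250 11.3750 17.6250] v=[0.7500 -0.7500 0.7500]
Step 3: x=[5.9375 11.0625 17.9375] v=[0.6250 -0.6250 0.6250]
Step 4: x=[6.0313 10.9688 18.0313] v=[0.1875 -0.1875 0.1875]

Answer: 6.0313 10.9688 18.0313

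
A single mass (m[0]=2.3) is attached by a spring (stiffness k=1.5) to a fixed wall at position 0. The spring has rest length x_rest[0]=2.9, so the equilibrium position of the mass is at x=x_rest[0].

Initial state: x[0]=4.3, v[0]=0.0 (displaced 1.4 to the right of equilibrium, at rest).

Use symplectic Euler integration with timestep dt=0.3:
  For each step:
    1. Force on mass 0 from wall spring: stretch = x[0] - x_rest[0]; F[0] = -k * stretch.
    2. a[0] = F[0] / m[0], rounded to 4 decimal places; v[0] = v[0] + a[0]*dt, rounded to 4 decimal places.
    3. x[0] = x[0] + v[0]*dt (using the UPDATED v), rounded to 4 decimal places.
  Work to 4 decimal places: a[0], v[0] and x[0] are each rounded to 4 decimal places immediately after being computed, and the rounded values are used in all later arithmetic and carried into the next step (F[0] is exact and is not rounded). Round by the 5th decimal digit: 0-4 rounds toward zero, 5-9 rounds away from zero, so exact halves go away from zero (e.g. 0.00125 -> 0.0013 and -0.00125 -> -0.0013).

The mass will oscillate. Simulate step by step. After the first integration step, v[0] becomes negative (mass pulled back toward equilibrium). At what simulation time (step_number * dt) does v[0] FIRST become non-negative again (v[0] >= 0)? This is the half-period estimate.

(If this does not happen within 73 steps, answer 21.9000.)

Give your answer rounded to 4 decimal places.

Step 0: x=[4.3000] v=[0.0000]
Step 1: x=[4.2178] v=[-0.2739]
Step 2: x=[4.0583] v=[-0.5317]
Step 3: x=[3.8308] v=[-0.7583]
Step 4: x=[3.5487] v=[-0.9404]
Step 5: x=[3.2285] v=[-1.0673]
Step 6: x=[2.8890] v=[-1.1316]
Step 7: x=[2.5502] v=[-1.1294]
Step 8: x=[2.2319] v=[-1.0610]
Step 9: x=[1.9528] v=[-0.9303]
Step 10: x=[1.7293] v=[-0.7450]
Step 11: x=[1.5745] v=[-0.5160]
Step 12: x=[1.4975] v=[-0.2567]
Step 13: x=[1.5028] v=[0.0177]
First v>=0 after going negative at step 13, time=3.9000

Answer: 3.9000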